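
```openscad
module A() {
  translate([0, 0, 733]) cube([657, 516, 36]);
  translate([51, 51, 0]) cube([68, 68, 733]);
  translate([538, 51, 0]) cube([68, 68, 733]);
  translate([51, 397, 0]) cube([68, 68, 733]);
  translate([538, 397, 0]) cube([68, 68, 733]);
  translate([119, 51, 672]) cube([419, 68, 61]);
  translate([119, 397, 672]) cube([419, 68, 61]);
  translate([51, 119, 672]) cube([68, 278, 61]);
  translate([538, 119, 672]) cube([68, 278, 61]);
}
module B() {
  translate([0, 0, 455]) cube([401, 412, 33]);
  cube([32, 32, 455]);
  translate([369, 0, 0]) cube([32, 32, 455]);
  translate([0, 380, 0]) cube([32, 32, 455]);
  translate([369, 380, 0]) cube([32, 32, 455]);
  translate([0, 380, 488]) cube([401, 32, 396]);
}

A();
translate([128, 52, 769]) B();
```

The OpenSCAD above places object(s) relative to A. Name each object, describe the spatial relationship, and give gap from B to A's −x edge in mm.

The chair's min-x is at 128; the table's min-x is 0; gap = 128 mm.

A is a table. B is a chair. The chair is on top of the table, centred. The gap from the chair to the table's −x edge is 128 mm.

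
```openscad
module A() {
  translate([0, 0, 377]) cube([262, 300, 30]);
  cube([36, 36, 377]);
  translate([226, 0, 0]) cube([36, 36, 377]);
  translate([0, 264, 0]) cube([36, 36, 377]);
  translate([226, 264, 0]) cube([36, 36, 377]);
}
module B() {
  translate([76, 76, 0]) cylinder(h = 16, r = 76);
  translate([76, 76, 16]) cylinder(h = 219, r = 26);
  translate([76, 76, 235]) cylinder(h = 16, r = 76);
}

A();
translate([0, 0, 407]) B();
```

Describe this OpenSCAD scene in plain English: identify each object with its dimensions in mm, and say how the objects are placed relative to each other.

A is a four-legged stool. The seat is a 262×300×30 mm slab whose top surface is at z = 407 mm; four square legs, each 36×36 mm in cross-section, run from the floor (z = 0) to the underside of the seat, each flush with a corner of the seat.

B is a spool: two coaxial disc flanges of radius 76 mm and thickness 16 mm, joined by a core cylinder of radius 26 mm and height 219 mm. The lower flange rests on z = 0 and the three cylinders share a vertical axis.

The spool is on top of the stool.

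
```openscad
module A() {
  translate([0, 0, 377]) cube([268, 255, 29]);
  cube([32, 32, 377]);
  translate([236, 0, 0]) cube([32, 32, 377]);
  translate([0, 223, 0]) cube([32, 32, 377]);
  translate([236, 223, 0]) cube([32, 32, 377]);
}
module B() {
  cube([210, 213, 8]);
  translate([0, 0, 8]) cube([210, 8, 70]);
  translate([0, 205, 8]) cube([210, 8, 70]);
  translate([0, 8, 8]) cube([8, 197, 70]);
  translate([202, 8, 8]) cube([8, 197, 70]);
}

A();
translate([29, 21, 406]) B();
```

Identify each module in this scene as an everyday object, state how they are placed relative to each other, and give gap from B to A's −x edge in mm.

The open box's min-x is at 29; the stool's min-x is 0; gap = 29 mm.

A is a stool. B is an open box. The open box is on top of the stool, centred. The gap from the open box to the stool's −x edge is 29 mm.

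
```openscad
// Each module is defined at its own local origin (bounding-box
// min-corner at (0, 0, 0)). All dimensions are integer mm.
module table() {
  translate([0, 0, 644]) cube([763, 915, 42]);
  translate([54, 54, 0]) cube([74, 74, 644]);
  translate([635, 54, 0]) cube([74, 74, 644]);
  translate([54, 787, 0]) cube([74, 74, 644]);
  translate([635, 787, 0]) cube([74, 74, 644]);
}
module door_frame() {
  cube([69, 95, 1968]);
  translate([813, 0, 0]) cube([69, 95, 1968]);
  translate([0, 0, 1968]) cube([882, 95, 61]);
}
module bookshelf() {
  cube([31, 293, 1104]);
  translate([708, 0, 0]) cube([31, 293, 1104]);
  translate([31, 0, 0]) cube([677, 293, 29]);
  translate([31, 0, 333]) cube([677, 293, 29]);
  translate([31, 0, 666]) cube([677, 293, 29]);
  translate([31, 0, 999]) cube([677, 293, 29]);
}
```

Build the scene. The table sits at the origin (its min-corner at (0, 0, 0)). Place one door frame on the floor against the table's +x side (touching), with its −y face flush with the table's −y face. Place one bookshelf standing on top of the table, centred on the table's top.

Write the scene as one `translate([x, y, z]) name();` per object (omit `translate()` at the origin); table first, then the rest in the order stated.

table();
translate([763, 0, 0]) door_frame();
translate([12, 311, 686]) bookshelf();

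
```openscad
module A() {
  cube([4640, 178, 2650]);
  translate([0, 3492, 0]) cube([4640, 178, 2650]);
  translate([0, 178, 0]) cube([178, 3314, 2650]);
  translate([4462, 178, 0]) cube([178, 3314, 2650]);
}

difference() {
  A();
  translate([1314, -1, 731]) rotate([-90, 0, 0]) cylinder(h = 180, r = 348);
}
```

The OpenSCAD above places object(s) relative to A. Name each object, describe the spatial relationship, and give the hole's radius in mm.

The subtracted cylinder has r = 348 mm.

A is a house frame. The house frame has a circular hole through its front wall. The hole's radius is 348 mm.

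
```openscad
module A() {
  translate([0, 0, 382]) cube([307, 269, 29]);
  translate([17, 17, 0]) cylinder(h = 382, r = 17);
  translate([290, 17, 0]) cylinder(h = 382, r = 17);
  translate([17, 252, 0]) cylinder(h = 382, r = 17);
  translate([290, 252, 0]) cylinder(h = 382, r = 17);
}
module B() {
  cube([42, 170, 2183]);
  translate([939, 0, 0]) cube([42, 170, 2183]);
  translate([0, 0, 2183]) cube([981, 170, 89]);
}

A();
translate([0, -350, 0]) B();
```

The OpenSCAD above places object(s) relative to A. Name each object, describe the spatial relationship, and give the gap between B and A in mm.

The door frame's nearest face is 180 mm from the stool's −y face.

A is a stool. B is a door frame. The door frame is on the floor beside the stool on its −y side. The gap between the door frame and the stool is 180 mm.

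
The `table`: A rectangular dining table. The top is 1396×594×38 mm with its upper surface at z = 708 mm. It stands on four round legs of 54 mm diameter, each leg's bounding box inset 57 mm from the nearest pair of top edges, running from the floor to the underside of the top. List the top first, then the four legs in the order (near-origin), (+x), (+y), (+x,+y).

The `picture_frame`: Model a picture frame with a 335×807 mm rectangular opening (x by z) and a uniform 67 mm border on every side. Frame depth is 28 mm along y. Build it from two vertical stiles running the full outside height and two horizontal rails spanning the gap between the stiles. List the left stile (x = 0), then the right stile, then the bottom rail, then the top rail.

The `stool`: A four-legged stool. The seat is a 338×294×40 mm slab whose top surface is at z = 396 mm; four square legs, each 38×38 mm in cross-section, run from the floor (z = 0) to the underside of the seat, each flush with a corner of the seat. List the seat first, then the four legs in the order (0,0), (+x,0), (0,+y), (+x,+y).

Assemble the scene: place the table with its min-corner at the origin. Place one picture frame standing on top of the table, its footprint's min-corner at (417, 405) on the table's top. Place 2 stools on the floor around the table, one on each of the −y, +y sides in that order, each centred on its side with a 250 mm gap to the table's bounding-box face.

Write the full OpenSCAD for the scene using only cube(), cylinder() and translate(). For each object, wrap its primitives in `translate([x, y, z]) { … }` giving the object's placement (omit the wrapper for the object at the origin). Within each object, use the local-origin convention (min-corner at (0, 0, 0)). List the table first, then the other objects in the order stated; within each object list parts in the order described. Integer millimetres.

translate([0, 0, 670]) cube([1396, 594, 38]);
translate([84, 84, 0]) cylinder(h = 670, r = 27);
translate([1312, 84, 0]) cylinder(h = 670, r = 27);
translate([84, 510, 0]) cylinder(h = 670, r = 27);
translate([1312, 510, 0]) cylinder(h = 670, r = 27);
translate([417, 405, 708]) {
  cube([67, 28, 941]);
  translate([402, 0, 0]) cube([67, 28, 941]);
  translate([67, 0, 0]) cube([335, 28, 67]);
  translate([67, 0, 874]) cube([335, 28, 67]);
}
translate([529, -544, 0]) {
  translate([0, 0, 356]) cube([338, 294, 40]);
  cube([38, 38, 356]);
  translate([300, 0, 0]) cube([38, 38, 356]);
  translate([0, 256, 0]) cube([38, 38, 356]);
  translate([300, 256, 0]) cube([38, 38, 356]);
}
translate([529, 844, 0]) {
  translate([0, 0, 356]) cube([338, 294, 40]);
  cube([38, 38, 356]);
  translate([300, 0, 0]) cube([38, 38, 356]);
  translate([0, 256, 0]) cube([38, 38, 356]);
  translate([300, 256, 0]) cube([38, 38, 356]);
}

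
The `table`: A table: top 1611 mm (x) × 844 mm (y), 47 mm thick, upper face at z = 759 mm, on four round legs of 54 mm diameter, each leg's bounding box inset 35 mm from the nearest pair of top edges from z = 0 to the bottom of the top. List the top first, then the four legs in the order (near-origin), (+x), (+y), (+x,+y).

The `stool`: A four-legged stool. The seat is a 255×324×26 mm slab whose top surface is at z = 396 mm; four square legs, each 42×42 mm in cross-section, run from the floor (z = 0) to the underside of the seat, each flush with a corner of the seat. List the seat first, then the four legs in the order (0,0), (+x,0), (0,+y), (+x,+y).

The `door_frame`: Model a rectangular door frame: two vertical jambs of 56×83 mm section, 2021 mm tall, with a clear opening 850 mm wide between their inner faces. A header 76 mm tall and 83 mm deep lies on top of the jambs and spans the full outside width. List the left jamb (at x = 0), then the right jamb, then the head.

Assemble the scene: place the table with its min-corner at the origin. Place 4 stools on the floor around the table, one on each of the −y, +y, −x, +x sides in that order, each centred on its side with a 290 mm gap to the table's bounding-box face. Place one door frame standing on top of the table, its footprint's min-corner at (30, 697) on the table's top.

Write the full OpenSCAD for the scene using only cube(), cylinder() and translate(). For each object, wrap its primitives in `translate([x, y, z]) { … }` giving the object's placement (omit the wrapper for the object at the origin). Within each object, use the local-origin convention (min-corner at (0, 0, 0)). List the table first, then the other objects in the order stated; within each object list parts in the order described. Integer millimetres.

translate([0, 0, 712]) cube([1611, 844, 47]);
translate([62, 62, 0]) cylinder(h = 712, r = 27);
translate([1549, 62, 0]) cylinder(h = 712, r = 27);
translate([62, 782, 0]) cylinder(h = 712, r = 27);
translate([1549, 782, 0]) cylinder(h = 712, r = 27);
translate([678, -614, 0]) {
  translate([0, 0, 370]) cube([255, 324, 26]);
  cube([42, 42, 370]);
  translate([213, 0, 0]) cube([42, 42, 370]);
  translate([0, 282, 0]) cube([42, 42, 370]);
  translate([213, 282, 0]) cube([42, 42, 370]);
}
translate([678, 1134, 0]) {
  translate([0, 0, 370]) cube([255, 324, 26]);
  cube([42, 42, 370]);
  translate([213, 0, 0]) cube([42, 42, 370]);
  translate([0, 282, 0]) cube([42, 42, 370]);
  translate([213, 282, 0]) cube([42, 42, 370]);
}
translate([-545, 260, 0]) {
  translate([0, 0, 370]) cube([255, 324, 26]);
  cube([42, 42, 370]);
  translate([213, 0, 0]) cube([42, 42, 370]);
  translate([0, 282, 0]) cube([42, 42, 370]);
  translate([213, 282, 0]) cube([42, 42, 370]);
}
translate([1901, 260, 0]) {
  translate([0, 0, 370]) cube([255, 324, 26]);
  cube([42, 42, 370]);
  translate([213, 0, 0]) cube([42, 42, 370]);
  translate([0, 282, 0]) cube([42, 42, 370]);
  translate([213, 282, 0]) cube([42, 42, 370]);
}
translate([30, 697, 759]) {
  cube([56, 83, 2021]);
  translate([906, 0, 0]) cube([56, 83, 2021]);
  translate([0, 0, 2021]) cube([962, 83, 76]);
}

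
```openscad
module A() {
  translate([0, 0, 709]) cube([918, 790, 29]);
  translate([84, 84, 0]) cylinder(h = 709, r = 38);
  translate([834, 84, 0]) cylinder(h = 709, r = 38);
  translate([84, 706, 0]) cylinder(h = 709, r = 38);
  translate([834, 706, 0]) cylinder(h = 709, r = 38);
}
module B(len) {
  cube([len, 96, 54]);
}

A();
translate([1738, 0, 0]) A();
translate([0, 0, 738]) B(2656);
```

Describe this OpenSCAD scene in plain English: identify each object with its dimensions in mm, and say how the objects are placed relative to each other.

A is a table: top 918 mm (x) × 790 mm (y), 29 mm thick, upper face at z = 738 mm, on four round legs of 76 mm diameter, each leg's bounding box inset 46 mm from the nearest pair of top edges, running from z = 0 to the bottom of the top.

B is a rectangular beam 2656 mm long (x), 96 mm deep (y), 54 mm thick (z).

The beam spans the tops of two tables placed 820 mm apart, resting at z = 738 mm.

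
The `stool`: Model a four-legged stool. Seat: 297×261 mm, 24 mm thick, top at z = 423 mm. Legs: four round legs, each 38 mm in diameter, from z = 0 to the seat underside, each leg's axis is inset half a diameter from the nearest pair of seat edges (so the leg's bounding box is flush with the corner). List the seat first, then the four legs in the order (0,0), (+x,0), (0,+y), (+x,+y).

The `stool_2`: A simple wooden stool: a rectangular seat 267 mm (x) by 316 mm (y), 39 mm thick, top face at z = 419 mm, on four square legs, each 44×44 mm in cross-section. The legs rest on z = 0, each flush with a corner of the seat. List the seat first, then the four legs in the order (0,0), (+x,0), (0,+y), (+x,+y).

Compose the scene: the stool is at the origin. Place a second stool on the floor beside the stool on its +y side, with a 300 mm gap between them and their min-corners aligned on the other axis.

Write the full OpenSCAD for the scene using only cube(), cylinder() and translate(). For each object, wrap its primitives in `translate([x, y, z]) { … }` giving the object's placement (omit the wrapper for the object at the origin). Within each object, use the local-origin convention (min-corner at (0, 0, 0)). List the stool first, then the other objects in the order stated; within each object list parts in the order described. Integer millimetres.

translate([0, 0, 399]) cube([297, 261, 24]);
translate([19, 19, 0]) cylinder(h = 399, r = 19);
translate([278, 19, 0]) cylinder(h = 399, r = 19);
translate([19, 242, 0]) cylinder(h = 399, r = 19);
translate([278, 242, 0]) cylinder(h = 399, r = 19);
translate([0, 561, 0]) {
  translate([0, 0, 380]) cube([267, 316, 39]);
  cube([44, 44, 380]);
  translate([223, 0, 0]) cube([44, 44, 380]);
  translate([0, 272, 0]) cube([44, 44, 380]);
  translate([223, 272, 0]) cube([44, 44, 380]);
}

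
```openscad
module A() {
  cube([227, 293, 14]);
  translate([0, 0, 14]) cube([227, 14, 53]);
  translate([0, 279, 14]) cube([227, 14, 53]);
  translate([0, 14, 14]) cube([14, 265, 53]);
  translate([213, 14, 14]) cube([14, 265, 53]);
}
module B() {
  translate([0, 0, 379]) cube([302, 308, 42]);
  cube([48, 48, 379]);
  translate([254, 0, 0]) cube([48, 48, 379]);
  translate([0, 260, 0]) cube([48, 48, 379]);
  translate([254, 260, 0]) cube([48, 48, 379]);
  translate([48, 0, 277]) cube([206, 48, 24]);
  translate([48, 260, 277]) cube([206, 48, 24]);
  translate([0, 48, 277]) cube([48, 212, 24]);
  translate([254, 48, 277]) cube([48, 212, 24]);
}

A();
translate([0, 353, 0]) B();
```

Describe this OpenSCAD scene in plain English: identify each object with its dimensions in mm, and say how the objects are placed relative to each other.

A is an open storage box with external size 227×293×67 mm and wall thickness 14 mm (the base is also 14 mm thick). The base covers the whole footprint; the four walls stand on the base, with the y-facing walls full-width and the x-facing walls fitting between their inner faces.

B is a four-legged stool. The seat is a 302×308×42 mm slab whose top surface is at z = 421 mm; four square legs, each 48×48 mm in cross-section, run from the floor (z = 0) to the underside of the seat, each flush with a corner of the seat. Four stretchers, 48 mm wide and 24 mm tall, connect adjacent legs with their undersides at z = 277 mm, each running between the inner faces of the legs it joins and aligned with the legs' outer faces on the other axis.

The stool is on the floor beside the open box on its +y side.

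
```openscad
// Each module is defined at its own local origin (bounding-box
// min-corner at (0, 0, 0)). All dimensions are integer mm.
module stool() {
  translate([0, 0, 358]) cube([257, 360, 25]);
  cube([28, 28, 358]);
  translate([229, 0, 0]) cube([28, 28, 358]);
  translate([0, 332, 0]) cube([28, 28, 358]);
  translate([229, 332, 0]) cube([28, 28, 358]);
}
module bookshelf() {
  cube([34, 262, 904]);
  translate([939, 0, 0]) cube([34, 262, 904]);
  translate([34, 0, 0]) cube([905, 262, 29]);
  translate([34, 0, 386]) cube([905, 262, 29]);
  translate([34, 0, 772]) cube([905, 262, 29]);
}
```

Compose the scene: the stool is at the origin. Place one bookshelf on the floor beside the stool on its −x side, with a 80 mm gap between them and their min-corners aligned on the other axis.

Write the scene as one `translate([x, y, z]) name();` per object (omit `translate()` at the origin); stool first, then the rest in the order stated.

stool();
translate([-1053, 0, 0]) bookshelf();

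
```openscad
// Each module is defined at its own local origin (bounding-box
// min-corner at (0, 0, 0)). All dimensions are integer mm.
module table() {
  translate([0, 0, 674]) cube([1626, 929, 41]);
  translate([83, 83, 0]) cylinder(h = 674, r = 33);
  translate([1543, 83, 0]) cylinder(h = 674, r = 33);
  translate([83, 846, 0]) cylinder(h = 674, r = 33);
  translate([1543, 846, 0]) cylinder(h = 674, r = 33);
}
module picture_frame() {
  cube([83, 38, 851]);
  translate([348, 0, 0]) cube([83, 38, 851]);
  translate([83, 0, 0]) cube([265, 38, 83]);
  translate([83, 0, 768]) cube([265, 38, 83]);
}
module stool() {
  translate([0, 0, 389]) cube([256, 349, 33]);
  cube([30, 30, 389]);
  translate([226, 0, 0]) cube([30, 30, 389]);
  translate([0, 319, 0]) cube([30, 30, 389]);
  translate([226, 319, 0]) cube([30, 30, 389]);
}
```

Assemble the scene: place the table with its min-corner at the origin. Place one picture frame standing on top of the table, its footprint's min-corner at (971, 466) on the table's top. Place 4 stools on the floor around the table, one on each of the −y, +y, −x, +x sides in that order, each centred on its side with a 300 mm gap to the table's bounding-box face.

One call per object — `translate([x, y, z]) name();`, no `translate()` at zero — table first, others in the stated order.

table();
translate([971, 466, 715]) picture_frame();
translate([685, -649, 0]) stool();
translate([685, 1229, 0]) stool();
translate([-556, 290, 0]) stool();
translate([1926, 290, 0]) stool();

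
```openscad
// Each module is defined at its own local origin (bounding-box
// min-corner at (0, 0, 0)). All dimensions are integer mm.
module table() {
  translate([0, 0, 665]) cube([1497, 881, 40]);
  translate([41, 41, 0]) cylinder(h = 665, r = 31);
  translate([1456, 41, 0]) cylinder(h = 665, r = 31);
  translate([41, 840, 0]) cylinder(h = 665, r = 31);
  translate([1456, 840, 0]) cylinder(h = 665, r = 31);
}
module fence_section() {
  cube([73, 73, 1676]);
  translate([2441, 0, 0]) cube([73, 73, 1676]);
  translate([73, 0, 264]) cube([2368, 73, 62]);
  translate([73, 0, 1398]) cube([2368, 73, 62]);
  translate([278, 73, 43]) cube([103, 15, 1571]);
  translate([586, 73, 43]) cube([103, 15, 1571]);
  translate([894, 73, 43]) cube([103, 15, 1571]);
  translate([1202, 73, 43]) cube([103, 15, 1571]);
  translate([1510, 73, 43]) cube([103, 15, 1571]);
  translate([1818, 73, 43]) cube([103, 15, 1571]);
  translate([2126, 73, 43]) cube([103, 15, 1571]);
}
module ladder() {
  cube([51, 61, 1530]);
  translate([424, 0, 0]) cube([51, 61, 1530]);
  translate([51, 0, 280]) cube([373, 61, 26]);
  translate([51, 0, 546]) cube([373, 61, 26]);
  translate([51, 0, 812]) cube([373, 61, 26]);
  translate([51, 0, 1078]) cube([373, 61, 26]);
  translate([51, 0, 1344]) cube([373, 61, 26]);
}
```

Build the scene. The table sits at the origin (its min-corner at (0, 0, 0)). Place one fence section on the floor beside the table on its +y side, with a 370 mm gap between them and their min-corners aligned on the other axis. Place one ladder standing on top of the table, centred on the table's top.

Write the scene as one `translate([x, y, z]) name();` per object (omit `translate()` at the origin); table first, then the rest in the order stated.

table();
translate([0, 1251, 0]) fence_section();
translate([511, 410, 705]) ladder();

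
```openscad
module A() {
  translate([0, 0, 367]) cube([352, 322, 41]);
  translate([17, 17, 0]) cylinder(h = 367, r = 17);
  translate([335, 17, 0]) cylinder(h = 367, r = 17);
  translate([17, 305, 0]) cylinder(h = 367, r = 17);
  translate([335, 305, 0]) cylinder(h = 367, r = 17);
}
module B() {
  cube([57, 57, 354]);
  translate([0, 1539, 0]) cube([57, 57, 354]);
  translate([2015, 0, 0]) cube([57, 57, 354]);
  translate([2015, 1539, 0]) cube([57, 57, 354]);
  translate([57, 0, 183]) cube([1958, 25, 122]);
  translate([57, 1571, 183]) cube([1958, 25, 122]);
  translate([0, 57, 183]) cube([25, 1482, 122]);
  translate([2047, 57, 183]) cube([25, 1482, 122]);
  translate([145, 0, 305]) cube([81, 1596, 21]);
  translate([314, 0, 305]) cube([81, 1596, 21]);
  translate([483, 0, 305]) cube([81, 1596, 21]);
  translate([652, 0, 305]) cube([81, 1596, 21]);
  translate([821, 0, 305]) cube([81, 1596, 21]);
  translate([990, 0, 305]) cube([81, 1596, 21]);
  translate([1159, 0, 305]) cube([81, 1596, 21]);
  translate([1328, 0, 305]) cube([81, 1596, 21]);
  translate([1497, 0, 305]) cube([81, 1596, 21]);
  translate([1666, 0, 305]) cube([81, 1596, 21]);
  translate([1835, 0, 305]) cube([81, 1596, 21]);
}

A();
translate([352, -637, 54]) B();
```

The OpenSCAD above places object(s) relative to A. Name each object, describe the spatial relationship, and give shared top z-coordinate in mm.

A is a stool. B is a bed frame. The bed frame is beside the stool with their tops flush at z = 408. The shared top z-coordinate is 408 mm.

Both tops at z = 408 mm.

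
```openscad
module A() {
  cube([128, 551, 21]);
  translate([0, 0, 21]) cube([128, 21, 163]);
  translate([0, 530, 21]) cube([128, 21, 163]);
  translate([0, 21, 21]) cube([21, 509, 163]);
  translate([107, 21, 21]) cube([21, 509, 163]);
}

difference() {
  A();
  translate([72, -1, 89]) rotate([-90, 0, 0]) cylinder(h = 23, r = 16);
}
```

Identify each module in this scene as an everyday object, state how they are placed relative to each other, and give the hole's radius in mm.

The subtracted cylinder has r = 16 mm.

A is an open box. The open box has a circular hole through its front wall. The hole's radius is 16 mm.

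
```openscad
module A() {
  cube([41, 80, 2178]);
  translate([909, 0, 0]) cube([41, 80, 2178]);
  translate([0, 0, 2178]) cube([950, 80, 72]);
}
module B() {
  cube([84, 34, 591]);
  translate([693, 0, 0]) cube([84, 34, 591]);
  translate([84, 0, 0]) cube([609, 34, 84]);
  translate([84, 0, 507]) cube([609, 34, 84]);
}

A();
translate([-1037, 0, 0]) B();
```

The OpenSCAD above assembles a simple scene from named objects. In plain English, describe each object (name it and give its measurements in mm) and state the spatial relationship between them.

A is a door frame. The clear opening is 868 mm wide and 2178 mm high. Two 41 mm wide jambs, 80 mm deep, stand either side of the opening from the floor to the top of the opening. A 72 mm thick head sits across the top of both jambs, spanning the full outside width of the frame.

B is a rectangular picture frame lying in the x–z plane (depth along y). The opening is 609 mm wide (x) by 423 mm tall (z), surrounded by a border 84 mm wide on all four sides. The frame is 34 mm deep and is made of two full-height vertical stiles with two horizontal rails fitted between them.

The picture frame is on the floor beside the door frame on its −x side.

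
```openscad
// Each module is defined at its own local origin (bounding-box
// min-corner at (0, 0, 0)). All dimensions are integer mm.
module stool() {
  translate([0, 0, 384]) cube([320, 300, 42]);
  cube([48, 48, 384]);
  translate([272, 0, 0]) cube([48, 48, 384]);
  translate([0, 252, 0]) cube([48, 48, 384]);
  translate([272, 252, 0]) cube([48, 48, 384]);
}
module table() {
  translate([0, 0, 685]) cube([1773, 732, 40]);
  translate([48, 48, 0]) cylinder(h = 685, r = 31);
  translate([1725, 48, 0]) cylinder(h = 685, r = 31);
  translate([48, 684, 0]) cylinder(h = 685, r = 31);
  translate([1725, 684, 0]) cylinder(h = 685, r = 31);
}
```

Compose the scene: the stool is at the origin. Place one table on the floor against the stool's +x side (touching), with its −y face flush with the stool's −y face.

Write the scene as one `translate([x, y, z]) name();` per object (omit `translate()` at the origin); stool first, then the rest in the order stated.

stool();
translate([320, 0, 0]) table();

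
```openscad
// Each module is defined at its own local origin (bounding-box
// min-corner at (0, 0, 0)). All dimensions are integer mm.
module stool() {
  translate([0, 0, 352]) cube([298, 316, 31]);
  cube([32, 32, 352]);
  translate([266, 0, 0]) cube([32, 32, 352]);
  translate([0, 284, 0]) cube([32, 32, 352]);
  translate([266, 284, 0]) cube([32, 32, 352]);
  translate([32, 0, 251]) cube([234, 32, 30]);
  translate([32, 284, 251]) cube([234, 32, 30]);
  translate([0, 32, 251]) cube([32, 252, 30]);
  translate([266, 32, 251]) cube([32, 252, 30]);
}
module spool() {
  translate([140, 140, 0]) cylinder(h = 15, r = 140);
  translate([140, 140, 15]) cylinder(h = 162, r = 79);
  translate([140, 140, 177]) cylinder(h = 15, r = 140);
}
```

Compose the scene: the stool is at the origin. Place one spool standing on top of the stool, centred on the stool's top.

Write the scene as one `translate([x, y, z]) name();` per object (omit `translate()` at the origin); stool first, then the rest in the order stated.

stool();
translate([9, 18, 383]) spool();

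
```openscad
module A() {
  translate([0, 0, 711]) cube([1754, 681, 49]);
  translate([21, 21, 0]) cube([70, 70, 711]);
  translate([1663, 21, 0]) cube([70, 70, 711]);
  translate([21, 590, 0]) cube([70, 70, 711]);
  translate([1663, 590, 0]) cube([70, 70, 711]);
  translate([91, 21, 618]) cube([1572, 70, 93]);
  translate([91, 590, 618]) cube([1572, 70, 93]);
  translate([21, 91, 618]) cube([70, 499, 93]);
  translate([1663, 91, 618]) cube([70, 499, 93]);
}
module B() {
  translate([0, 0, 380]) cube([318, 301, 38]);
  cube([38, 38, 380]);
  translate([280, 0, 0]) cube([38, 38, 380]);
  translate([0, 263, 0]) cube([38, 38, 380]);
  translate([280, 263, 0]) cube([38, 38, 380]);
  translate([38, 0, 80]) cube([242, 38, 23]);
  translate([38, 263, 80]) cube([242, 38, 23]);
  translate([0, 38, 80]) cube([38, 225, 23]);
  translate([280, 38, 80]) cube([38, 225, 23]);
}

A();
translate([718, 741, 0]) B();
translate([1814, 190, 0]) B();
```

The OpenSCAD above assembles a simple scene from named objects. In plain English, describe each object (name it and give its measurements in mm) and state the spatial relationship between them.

A is a rectangular dining table. The top is 1754×681×49 mm with its upper surface at z = 760 mm. It stands on four 70×70 mm square legs, each inset 21 mm from the nearest pair of top edges, running from the floor to the underside of the top. Four apron rails, 70 mm thick and 93 mm tall, run between adjacent legs with their top edges flush with the underside of the top and their outer faces flush with the legs' outer faces.

B is a four-legged stool. The seat is 318×301 mm, 38 mm thick, top at z = 418 mm. It stands on four square legs, each 38×38 mm in cross-section, from z = 0 to the seat underside, each flush with a corner of the seat. Four stretchers, 38 mm wide and 23 mm tall, connect adjacent legs with their undersides at z = 80 mm, each running between the inner faces of the legs it joins and aligned with the legs' outer faces on the other axis.

Two stools sit around the table at the +y, +x sides.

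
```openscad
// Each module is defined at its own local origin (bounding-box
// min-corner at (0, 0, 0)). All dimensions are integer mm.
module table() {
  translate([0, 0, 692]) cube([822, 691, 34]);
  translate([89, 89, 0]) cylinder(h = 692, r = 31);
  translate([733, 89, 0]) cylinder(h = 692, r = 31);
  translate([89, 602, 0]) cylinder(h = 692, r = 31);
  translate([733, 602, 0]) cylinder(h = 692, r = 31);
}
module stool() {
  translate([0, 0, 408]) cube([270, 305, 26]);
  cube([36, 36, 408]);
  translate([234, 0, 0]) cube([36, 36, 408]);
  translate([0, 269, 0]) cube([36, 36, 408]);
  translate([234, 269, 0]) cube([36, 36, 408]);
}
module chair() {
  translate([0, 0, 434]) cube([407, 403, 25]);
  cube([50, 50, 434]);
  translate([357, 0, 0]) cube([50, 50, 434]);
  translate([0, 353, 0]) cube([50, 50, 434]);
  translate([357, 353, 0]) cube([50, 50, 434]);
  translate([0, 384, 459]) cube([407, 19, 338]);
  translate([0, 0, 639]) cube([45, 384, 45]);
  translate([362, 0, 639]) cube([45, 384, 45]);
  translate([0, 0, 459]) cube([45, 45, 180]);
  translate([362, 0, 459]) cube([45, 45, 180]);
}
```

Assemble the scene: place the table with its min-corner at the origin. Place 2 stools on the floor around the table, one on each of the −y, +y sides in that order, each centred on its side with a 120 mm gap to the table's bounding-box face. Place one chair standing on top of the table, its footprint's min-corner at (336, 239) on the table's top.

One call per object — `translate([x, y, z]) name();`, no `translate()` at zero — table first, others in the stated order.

table();
translate([276, -425, 0]) stool();
translate([276, 811, 0]) stool();
translate([336, 239, 726]) chair();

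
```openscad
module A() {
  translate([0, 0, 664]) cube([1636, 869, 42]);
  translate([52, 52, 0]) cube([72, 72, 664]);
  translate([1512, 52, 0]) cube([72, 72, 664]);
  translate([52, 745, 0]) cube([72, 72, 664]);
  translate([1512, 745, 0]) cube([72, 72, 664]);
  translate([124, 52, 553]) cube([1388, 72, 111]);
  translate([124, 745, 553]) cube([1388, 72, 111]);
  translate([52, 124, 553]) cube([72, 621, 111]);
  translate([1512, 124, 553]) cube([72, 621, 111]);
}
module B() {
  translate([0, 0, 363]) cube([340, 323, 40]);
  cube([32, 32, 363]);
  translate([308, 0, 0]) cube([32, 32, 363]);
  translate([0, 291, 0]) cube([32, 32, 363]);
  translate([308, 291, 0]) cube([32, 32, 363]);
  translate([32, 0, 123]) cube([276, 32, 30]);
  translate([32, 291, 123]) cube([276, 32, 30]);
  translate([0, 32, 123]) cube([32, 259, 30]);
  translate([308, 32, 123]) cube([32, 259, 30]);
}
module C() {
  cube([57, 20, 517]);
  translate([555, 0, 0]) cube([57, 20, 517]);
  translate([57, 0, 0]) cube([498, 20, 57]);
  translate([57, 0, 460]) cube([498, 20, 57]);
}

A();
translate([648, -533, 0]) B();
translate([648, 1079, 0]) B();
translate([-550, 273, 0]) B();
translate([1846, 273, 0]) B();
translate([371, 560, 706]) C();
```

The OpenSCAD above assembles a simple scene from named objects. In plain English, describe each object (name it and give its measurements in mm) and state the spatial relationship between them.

A is a rectangular dining table. The top is 1636×869×42 mm with its upper surface at z = 706 mm. It stands on four 72×72 mm square legs, each inset 52 mm from the nearest pair of top edges, running from the floor to the underside of the top. Four apron rails, 72 mm thick and 111 mm tall, run between adjacent legs with their top edges flush with the underside of the top and their outer faces flush with the legs' outer faces.

B is a simple wooden stool: a rectangular seat 340 mm (x) by 323 mm (y), 40 mm thick, top face at z = 403 mm, on four square legs, each 32×32 mm in cross-section. The legs rest on z = 0, each flush with a corner of the seat. Four stretchers, 32 mm wide and 30 mm tall, connect adjacent legs with their undersides at z = 123 mm, each running between the inner faces of the legs it joins and aligned with the legs' outer faces on the other axis.

C is a rectangular picture frame lying in the x–z plane (depth along y). The opening is 498 mm wide (x) by 403 mm tall (z), surrounded by a border 57 mm wide on all four sides. The frame is 20 mm deep and is made of two full-height vertical stiles with two horizontal rails fitted between them.

Four stools sit around the table at the −y, +y, −x, +x sides. The picture frame is on top of the table.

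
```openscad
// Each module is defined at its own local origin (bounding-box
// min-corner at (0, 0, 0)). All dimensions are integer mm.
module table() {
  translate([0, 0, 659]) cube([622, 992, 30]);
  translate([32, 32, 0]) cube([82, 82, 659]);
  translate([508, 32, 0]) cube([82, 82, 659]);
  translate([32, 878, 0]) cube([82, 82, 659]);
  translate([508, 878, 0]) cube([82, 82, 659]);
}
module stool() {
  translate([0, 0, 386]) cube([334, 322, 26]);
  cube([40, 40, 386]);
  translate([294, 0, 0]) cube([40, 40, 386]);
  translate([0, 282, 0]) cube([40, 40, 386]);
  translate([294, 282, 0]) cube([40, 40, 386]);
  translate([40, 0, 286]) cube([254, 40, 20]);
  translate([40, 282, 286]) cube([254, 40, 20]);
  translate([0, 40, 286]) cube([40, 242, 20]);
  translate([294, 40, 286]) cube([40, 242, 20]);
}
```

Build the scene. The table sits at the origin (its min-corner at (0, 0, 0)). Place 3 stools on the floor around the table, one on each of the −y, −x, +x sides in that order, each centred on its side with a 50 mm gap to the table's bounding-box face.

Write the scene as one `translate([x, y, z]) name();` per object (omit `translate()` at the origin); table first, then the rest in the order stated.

table();
translate([144, -372, 0]) stool();
translate([-384, 335, 0]) stool();
translate([672, 335, 0]) stool();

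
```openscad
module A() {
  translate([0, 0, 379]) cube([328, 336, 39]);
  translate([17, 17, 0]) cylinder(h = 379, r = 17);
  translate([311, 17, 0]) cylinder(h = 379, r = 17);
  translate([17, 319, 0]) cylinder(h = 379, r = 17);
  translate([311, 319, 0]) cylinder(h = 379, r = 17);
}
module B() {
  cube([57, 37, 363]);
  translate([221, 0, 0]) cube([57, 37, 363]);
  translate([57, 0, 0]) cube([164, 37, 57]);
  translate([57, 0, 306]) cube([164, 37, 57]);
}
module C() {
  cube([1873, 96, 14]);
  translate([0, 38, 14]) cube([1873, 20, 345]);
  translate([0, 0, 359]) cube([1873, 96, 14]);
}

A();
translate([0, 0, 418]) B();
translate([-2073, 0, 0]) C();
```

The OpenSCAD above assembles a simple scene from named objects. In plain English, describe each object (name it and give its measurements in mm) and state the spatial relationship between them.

A is a simple wooden stool: a rectangular seat 328 mm (x) by 336 mm (y), 39 mm thick, top face at z = 418 mm, on four round legs, each 34 mm in diameter. The legs rest on z = 0, each leg's axis is inset half a diameter from the nearest pair of seat edges (so the leg's bounding box is flush with the corner).

B is a picture frame with a 164×249 mm rectangular opening (x by z) and a uniform 57 mm border on every side. Frame depth is 37 mm along y. It is built from two vertical stiles running the full outside height and two horizontal rails spanning the gap between the stiles.

C is an I-beam lying along x, 1873 mm long. Overall section height 373 mm. Two flanges 96 mm wide (y) and 14 mm thick, one on the floor and one at the top; a web 20 mm thick runs between them, centred on the flange width.

The picture frame is on top of the stool. The I-beam is on the floor beside the stool on its −x side.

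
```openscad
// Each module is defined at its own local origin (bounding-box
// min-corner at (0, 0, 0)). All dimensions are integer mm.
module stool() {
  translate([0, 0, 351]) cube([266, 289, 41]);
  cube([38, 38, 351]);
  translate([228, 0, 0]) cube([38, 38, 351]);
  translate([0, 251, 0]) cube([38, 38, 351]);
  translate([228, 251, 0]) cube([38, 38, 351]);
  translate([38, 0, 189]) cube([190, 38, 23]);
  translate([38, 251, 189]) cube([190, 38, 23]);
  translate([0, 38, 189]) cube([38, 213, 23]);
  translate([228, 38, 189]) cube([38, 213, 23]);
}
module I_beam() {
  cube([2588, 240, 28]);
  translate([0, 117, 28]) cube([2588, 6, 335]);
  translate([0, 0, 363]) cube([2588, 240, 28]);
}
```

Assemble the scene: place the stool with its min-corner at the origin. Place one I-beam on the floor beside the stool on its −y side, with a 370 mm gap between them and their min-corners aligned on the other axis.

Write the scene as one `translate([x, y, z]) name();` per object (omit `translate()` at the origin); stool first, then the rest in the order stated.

stool();
translate([0, -610, 0]) I_beam();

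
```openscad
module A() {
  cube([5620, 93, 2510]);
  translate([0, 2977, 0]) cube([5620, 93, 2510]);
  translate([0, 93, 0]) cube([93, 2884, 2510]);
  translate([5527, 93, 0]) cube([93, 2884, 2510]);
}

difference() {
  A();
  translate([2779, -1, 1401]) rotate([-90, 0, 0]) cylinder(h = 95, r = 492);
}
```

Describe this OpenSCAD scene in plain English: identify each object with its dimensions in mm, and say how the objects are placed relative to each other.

A is the wall frame of a small rectangular building: four walls, each 2510 mm tall and 93 mm thick, enclosing a footprint 5620 mm (x) by 3070 mm (y) outside-to-outside, with no floor or roof. The front and back walls (the −y and +y sides) span the full width; the two side walls fit between them.

The house frame has a circular hole of radius 492 mm through its front wall, centred at (x = 2779, z = 1401).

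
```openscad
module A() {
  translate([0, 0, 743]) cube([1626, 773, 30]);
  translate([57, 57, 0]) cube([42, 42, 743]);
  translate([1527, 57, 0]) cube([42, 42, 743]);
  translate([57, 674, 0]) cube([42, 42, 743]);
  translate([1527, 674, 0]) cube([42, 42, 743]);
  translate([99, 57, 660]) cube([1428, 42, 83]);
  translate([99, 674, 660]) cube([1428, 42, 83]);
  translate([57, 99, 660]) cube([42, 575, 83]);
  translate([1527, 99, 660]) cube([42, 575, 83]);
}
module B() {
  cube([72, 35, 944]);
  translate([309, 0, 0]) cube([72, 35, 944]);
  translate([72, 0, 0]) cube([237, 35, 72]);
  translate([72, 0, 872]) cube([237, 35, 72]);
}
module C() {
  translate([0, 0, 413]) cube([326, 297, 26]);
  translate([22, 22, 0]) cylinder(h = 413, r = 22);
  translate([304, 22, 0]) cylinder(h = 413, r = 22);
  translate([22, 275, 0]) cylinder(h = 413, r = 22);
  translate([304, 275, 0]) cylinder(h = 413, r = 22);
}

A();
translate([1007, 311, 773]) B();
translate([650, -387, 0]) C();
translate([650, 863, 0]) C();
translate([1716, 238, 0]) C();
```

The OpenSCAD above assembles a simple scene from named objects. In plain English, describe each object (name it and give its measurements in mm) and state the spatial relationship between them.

A is a table with a 1626×773 mm rectangular top, 30 mm thick, top surface at z = 773 mm, supported by four 42×42 mm square legs, each inset 57 mm from the nearest pair of top edges, running from the floor. Four apron rails, 42 mm thick and 83 mm tall, run between adjacent legs with their top edges flush with the underside of the top and their outer faces flush with the legs' outer faces.

B is a picture frame with a 237×800 mm rectangular opening (x by z) and a uniform 72 mm border on every side. Frame depth is 35 mm along y. It is built from two vertical stiles running the full outside height and two horizontal rails spanning the gap between the stiles.

C is a simple wooden stool: a rectangular seat 326 mm (x) by 297 mm (y), 26 mm thick, top face at z = 439 mm, on four round legs, each 44 mm in diameter. The legs rest on z = 0, each leg's axis is inset half a diameter from the nearest pair of seat edges (so the leg's bounding box is flush with the corner).

The picture frame is on top of the table. Three stools sit around the table at the −y, +y, +x sides.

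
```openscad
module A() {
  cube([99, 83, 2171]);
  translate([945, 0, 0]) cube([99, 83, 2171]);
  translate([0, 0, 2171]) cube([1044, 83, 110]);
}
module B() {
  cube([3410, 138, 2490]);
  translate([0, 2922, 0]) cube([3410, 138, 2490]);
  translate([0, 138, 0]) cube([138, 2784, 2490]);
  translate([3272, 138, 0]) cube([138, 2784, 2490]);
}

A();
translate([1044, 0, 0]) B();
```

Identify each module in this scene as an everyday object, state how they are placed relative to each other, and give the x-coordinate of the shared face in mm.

A is a door frame. B is a house frame. The house frame is against the door frame's +x side, with their −y faces flush. The x-coordinate of the shared face is 1044 mm.

The door frame's +x face and the house frame's −x face are both at x = 1044 mm.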